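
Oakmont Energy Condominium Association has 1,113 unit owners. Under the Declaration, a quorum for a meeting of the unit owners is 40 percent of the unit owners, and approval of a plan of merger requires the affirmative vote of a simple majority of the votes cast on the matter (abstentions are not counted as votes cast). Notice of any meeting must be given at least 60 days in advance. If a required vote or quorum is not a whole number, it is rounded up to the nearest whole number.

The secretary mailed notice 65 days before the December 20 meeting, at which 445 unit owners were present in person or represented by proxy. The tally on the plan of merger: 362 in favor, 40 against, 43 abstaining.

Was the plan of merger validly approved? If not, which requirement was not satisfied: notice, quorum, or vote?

Notice: 65 days given; 60 required. Satisfied.
Quorum: 40% of 1,113 = 445.20, rounded up to 446; 445 present. Not satisfied.
Vote: requires a majority of the votes cast (445 − 43 abstaining = 402); a majority of 402 is 202, so 202 needed; 362 in favor. Satisfied.

Invalid — quorum requirement not satisfied.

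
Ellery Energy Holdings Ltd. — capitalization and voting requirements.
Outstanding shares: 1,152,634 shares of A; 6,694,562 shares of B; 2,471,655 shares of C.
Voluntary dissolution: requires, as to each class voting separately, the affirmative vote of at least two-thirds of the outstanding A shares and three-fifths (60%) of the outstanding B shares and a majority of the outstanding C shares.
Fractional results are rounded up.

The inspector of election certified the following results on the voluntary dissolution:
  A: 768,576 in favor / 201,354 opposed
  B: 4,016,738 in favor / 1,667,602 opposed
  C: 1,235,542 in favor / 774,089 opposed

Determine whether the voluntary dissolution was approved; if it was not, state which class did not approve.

A: 2/3 of 1152634 = 768422.67, rounded up to 768423; 768,423 required, 768,576 in favor — approved.
B: 3/5 of 6694562 = 4016737.20, rounded up to 4016738; 4,016,738 required, 4,016,738 in favor — approved.
C: a majority of 2471655 is 1235828; 1,235,828 required, 1,235,542 in favor — not approved.

Not approved — the C shares did not give the required vote.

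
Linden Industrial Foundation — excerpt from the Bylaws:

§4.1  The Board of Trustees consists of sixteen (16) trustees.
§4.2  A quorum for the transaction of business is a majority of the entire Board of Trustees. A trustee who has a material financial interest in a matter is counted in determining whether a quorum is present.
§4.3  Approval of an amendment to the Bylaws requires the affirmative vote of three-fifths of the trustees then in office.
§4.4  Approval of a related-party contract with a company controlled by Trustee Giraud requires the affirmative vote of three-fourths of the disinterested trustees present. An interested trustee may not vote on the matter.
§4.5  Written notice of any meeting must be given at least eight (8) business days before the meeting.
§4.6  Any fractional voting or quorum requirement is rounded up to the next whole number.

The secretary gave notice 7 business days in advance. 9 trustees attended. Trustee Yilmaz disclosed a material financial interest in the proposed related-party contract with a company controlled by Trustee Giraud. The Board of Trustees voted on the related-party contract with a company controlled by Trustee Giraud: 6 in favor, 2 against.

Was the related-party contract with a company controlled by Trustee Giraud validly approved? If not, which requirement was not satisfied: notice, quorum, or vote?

Notice: 7 business days given; 8 required (7 < 8). Not satisfied.
Quorum: 9 present (interested trustees count toward quorum); quorum is 9. Satisfied.
Vote: the related-party contract with a company controlled by Trustee Giraud requires three-fourths of the disinterested trustees present (9 − 1 = 8). 3/4 of 8 = 6, so 6 affirmative votes are needed; 6 voted in favor. Satisfied.

Invalid — notice requirement not satisfied.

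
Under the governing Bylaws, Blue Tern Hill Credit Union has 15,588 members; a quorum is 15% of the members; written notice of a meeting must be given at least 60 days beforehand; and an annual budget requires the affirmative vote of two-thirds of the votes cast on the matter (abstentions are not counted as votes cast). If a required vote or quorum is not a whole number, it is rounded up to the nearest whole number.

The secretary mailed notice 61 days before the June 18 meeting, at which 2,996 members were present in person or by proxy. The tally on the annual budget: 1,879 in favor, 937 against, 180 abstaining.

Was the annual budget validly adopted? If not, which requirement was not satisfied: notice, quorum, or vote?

Valid — all requirements satisfied.

Notice: 61 days given; 60 required. Satisfied.
Quorum: 15% of 15,588 = 2,338.20, rounded up to 2,339; 2,996 present. Satisfied.
Vote: requires two-thirds of the votes cast (2,996 − 180 abstaining = 2,816); 2/3 of 2816 = 1877.33, rounded up to 1878, so 1,878 needed; 1,879 in favor. Satisfied.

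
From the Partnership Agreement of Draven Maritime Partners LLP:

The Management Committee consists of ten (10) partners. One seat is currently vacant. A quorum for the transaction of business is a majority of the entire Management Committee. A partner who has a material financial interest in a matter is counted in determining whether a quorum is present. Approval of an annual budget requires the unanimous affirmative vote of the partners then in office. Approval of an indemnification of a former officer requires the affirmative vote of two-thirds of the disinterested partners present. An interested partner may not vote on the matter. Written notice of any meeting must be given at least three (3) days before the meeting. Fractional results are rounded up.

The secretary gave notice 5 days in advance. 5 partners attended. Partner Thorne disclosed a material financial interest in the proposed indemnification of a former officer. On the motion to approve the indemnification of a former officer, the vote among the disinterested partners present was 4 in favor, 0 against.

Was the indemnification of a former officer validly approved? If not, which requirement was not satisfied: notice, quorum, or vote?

Notice: 5 days given; 3 required (5 ≥ 3). Satisfied.
Quorum: 5 present (interested partners count toward quorum); quorum is 6. Not satisfied.
Vote: the indemnification of a former officer requires two-thirds of the disinterested partners present (5 − 1 = 4). 2/3 of 4 = 2.67, rounded up to 3, so 3 affirmative votes are needed; 4 voted in favor. Satisfied. (Moot — without a quorum no business can be validly transacted.)

Invalid — quorum requirement not satisfied.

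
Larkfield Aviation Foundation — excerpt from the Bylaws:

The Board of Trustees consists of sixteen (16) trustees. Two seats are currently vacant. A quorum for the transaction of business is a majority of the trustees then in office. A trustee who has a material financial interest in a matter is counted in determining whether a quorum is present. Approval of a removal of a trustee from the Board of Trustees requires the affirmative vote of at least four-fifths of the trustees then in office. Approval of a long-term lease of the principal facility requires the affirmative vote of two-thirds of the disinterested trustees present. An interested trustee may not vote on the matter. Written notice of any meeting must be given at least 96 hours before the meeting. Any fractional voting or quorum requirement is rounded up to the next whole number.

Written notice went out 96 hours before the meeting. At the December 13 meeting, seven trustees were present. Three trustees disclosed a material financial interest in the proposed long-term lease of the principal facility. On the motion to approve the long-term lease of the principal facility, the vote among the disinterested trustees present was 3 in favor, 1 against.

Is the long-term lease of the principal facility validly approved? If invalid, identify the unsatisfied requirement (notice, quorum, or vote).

Notice: 96 hours given; 96 required (96 ≥ 96). Satisfied.
Quorum: 7 present (interested trustees count toward quorum); quorum is 8. Not satisfied.
Vote: the long-term lease of the principal facility requires two-thirds of the disinterested trustees present (7 − 3 = 4). 2/3 of 4 = 2.67, rounded up to 3, so 3 affirmative votes are needed; 3 voted in favor. Satisfied. (Moot — without a quorum no business can be validly transacted.)

Invalid — quorum requirement not satisfied.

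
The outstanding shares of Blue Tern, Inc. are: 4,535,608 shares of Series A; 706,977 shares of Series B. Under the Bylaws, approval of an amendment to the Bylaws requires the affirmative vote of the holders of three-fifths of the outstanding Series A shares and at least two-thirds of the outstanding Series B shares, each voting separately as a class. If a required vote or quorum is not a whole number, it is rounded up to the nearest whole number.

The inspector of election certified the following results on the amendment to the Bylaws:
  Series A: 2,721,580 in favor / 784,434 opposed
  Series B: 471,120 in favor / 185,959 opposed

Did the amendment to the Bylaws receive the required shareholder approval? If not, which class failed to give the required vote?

Not approved — the Series B shares did not give the required vote.

Series A: 3/5 of 4535608 = 2721364.80, rounded up to 2721365; 2,721,365 required, 2,721,580 in favor — approved.
Series B: 2/3 of 706977 = 471318; 471,318 required, 471,120 in favor — not approved.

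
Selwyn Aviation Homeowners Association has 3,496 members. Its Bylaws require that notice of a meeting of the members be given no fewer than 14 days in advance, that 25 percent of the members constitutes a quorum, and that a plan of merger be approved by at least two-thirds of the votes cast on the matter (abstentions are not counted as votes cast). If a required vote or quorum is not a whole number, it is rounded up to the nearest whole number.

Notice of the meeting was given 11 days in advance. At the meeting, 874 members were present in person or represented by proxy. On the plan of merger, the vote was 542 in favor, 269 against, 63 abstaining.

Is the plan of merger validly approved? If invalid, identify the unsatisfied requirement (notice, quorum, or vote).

Notice: 11 days given; 14 required. Not satisfied.
Quorum: 25% of 3,496 = 874; 874 present. Satisfied.
Vote: requires two-thirds of the votes cast (874 − 63 abstaining = 811); 2/3 of 811 = 540.67, rounded up to 541, so 541 needed; 542 in favor. Satisfied.

Invalid — notice requirement not satisfied.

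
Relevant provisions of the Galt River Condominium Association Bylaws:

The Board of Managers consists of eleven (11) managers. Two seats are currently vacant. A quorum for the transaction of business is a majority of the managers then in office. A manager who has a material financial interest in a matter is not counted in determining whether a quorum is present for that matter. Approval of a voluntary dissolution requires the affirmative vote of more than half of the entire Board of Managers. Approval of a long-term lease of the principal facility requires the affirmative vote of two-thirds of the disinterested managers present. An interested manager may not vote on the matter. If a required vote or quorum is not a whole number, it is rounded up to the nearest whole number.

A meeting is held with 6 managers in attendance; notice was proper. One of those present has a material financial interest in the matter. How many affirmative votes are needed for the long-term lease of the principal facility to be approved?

The long-term lease of the principal facility requires two-thirds of the disinterested managers present (6 − 1 = 5).
2/3 of 5 = 3.33, rounded up to 4.

4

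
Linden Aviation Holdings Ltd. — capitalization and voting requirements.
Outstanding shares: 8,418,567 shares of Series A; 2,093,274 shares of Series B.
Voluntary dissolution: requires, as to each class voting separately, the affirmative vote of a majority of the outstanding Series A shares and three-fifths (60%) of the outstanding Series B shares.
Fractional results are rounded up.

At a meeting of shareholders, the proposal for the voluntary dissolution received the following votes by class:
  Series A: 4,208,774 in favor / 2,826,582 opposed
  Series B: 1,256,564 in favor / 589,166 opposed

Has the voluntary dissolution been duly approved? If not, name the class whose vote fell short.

Series A: a majority of 8418567 is 4209284; 4,209,284 required, 4,208,774 in favor — not approved.
Series B: 3/5 of 2093274 = 1255964.40, rounded up to 1255965; 1,255,965 required, 1,256,564 in favor — approved.

Not approved — the Series A shares did not give the required vote.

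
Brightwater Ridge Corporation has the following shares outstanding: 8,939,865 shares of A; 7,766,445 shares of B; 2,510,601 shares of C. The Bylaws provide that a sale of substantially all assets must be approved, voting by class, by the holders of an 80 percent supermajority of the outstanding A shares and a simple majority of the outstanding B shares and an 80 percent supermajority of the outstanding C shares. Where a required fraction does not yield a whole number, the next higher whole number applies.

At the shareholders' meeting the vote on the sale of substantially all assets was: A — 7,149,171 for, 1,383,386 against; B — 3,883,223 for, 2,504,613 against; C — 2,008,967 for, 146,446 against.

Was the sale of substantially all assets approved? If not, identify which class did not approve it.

Not approved — the A shares did not give the required vote.

A: 4/5 of 8939865 = 7151892; 7,151,892 required, 7,149,171 in favor — not approved.
B: a majority of 7766445 is 3883223; 3,883,223 required, 3,883,223 in favor — approved.
C: 4/5 of 2510601 = 2008480.80, rounded up to 2008481; 2,008,481 required, 2,008,967 in favor — approved.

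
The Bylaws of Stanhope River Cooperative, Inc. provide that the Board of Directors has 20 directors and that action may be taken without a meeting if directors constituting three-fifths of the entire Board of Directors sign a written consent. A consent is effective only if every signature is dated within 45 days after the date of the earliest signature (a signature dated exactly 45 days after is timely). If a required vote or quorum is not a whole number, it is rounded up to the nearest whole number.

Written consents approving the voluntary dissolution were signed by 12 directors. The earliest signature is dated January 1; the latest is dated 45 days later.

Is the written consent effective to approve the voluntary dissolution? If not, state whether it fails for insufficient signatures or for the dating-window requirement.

Signatures required: three-fifths of 20 — 3/5 of 20 = 12, so 12 needed; 12 signed. Sufficient.
Dating window: the latest signature is 45 days after the earliest; the limit is 45 days. Within the window.

Effective — both the signature and dating-window requirements are satisfied.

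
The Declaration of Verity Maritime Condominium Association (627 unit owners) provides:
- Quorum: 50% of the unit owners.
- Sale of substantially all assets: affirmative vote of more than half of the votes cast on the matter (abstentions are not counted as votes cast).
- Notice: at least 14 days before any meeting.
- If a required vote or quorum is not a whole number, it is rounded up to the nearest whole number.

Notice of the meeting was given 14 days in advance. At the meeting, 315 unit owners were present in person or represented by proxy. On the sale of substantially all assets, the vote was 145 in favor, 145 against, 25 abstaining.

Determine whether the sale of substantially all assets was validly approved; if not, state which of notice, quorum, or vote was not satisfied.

Invalid — vote requirement not satisfied.

Notice: 14 days given; 14 required. Satisfied.
Quorum: 50% of 627 = 313.50, rounded up to 314; 315 present. Satisfied.
Vote: requires a majority of the votes cast (315 − 25 abstaining = 290); a majority of 290 is 146, so 146 needed; 145 in favor. Not satisfied.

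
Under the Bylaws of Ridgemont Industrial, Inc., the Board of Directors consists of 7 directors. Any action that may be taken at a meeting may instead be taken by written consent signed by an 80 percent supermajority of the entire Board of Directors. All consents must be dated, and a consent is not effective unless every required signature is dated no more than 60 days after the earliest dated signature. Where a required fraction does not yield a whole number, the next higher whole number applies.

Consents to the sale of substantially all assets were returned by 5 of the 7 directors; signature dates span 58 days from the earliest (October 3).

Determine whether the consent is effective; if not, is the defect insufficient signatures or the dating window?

Not effective — insufficient signatures.

Signatures required: an 80 percent supermajority of 7 — 4/5 of 7 = 5.60, rounded up to 6, so 6 needed; 5 signed. Insufficient.
Dating window: the latest signature is 58 days after the earliest; the limit is 60 days. Within the window.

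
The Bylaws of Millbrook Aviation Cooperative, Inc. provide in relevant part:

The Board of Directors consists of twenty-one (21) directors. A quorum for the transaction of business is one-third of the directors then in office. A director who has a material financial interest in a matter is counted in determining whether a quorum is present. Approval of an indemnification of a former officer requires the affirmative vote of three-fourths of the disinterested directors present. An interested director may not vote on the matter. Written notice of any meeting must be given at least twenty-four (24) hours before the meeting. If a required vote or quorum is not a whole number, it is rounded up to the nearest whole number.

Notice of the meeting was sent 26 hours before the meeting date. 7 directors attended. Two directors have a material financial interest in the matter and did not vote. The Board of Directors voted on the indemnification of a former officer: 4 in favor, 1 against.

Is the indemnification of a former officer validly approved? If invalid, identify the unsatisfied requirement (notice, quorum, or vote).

Valid — all requirements satisfied.

Notice: 26 hours given; 24 required (26 ≥ 24). Satisfied.
Quorum: 7 present (interested directors count toward quorum); quorum is 7. Satisfied.
Vote: the indemnification of a former officer requires three-fourths of the disinterested directors present (7 − 2 = 5). 3/4 of 5 = 3.75, rounded up to 4, so 4 affirmative votes are needed; 4 voted in favor. Satisfied.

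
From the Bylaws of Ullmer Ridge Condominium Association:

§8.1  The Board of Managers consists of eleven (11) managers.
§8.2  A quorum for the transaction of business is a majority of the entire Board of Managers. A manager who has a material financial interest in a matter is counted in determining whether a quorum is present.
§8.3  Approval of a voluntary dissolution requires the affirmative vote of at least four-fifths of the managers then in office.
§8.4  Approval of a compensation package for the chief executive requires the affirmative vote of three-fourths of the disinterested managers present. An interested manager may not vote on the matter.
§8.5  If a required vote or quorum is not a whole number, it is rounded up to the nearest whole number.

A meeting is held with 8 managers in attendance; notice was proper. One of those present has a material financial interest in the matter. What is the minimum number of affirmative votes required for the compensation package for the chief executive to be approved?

6

The compensation package for the chief executive requires three-fourths of the disinterested managers present (8 − 1 = 7).
3/4 of 7 = 5.25, rounded up to 6.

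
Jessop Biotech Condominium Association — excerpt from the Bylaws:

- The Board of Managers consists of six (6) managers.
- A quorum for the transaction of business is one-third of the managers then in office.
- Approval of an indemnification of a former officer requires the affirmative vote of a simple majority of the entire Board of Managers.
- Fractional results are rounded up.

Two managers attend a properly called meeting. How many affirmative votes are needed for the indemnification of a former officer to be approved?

4

The indemnification of a former officer requires a majority of the entire Board of Managers (6).
A majority of 6 is 4.
(Only 2 can vote, so the indemnification of a former officer cannot pass at this meeting, but the required vote is still 4.)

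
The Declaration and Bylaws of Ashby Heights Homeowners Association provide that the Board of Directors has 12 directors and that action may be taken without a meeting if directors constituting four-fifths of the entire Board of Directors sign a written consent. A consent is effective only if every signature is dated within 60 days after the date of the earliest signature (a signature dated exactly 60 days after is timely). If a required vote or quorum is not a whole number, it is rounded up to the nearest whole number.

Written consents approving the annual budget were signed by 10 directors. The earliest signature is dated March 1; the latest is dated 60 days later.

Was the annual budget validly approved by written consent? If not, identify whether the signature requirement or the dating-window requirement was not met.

Signatures required: four-fifths of 12 — 4/5 of 12 = 9.60, rounded up to 10, so 10 needed; 10 signed. Sufficient.
Dating window: the latest signature is 60 days after the earliest; the limit is 60 days. Within the window.

Effective — both the signature and dating-window requirements are satisfied.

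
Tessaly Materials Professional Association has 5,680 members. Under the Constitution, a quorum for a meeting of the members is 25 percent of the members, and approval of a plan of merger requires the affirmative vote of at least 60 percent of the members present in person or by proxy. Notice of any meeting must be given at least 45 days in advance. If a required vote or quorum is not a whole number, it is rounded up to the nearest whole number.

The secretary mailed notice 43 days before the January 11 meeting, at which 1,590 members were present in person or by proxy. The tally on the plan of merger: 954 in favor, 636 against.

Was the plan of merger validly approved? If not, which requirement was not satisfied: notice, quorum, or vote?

Notice: 43 days given; 45 required. Not satisfied.
Quorum: 25% of 5,680 = 1,420; 1,590 present. Satisfied.
Vote: requires three-fifths of those present (1,590); 3/5 of 1590 = 954, so 954 needed; 954 in favor. Satisfied.

Invalid — notice requirement not satisfied.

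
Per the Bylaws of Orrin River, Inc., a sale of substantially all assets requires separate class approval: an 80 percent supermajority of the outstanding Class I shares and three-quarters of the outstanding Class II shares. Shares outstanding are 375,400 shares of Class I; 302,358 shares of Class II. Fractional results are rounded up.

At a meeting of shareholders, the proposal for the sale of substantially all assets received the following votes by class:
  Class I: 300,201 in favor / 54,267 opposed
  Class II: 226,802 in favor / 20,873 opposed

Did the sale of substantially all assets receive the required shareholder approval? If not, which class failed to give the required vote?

Class I: 4/5 of 375400 = 300320; 300,320 required, 300,201 in favor — not approved.
Class II: 3/4 of 302358 = 226768.50, rounded up to 226769; 226,769 required, 226,802 in favor — approved.

Not approved — the Class I shares did not give the required vote.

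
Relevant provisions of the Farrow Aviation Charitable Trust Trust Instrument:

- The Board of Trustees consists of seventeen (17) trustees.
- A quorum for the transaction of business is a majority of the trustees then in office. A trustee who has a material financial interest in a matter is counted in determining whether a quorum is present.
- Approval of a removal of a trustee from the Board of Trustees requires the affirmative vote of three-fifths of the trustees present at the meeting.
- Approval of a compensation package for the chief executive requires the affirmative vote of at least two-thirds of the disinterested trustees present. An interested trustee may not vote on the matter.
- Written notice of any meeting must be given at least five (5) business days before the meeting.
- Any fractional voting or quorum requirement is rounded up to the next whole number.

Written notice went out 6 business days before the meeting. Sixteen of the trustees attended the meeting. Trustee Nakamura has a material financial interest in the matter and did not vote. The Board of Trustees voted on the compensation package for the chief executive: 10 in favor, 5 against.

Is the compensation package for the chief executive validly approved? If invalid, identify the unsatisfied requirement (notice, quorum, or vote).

Valid — all requirements satisfied.

Notice: 6 business days given; 5 required (6 ≥ 5). Satisfied.
Quorum: 16 present (interested trustees count toward quorum); quorum is 9. Satisfied.
Vote: the compensation package for the chief executive requires two-thirds of the disinterested trustees present (16 − 1 = 15). 2/3 of 15 = 10, so 10 affirmative votes are needed; 10 voted in favor. Satisfied.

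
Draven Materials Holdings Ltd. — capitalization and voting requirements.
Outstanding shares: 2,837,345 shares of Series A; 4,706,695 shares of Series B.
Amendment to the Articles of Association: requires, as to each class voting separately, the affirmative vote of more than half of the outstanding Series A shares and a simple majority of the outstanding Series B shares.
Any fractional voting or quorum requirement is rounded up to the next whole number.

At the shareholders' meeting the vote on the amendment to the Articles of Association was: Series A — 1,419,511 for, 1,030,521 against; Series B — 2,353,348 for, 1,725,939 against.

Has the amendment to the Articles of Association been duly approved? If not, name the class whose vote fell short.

Series A: a majority of 2837345 is 1418673; 1,418,673 required, 1,419,511 in favor — approved.
Series B: a majority of 4706695 is 2353348; 2,353,348 required, 2,353,348 in favor — approved.

Approved — every class gave the required vote.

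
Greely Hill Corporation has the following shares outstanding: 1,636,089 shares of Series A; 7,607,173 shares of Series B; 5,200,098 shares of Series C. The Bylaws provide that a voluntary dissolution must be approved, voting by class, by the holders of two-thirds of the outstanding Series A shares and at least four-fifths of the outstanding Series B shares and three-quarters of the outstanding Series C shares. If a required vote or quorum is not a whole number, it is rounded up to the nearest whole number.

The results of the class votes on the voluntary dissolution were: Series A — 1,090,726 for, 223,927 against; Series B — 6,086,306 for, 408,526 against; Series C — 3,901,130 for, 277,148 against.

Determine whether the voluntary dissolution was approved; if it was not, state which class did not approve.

Approved — every class gave the required vote.

Series A: 2/3 of 1636089 = 1090726; 1,090,726 required, 1,090,726 in favor — approved.
Series B: 4/5 of 7607173 = 6085738.40, rounded up to 6085739; 6,085,739 required, 6,086,306 in favor — approved.
Series C: 3/4 of 5200098 = 3900073.50, rounded up to 3900074; 3,900,074 required, 3,901,130 in favor — approved.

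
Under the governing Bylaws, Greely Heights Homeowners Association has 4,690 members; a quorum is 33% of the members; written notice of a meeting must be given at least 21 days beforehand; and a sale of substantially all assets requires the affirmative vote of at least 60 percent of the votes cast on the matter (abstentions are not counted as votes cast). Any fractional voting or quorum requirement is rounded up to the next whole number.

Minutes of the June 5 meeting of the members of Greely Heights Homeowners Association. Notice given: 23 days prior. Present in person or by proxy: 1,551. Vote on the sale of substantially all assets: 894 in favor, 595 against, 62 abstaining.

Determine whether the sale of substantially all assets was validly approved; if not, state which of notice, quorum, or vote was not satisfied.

Notice: 23 days given; 21 required. Satisfied.
Quorum: 33% of 4,690 = 1,547.70, rounded up to 1,548; 1,551 present. Satisfied.
Vote: requires three-fifths of the votes cast (1,551 − 62 abstaining = 1,489); 3/5 of 1489 = 893.40, rounded up to 894, so 894 needed; 894 in favor. Satisfied.

Valid — all requirements satisfied.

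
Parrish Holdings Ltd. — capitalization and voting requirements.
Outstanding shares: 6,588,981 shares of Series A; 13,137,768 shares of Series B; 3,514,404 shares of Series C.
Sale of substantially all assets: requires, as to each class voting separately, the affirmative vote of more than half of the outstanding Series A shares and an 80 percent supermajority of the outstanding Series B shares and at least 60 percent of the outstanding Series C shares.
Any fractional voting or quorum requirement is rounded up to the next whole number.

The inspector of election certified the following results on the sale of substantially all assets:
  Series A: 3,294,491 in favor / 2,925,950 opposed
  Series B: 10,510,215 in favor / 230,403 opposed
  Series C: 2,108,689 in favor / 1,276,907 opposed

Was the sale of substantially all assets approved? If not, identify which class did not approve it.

Approved — every class gave the required vote.

Series A: a majority of 6588981 is 3294491; 3,294,491 required, 3,294,491 in favor — approved.
Series B: 4/5 of 13137768 = 10510214.40, rounded up to 10510215; 10,510,215 required, 10,510,215 in favor — approved.
Series C: 3/5 of 3514404 = 2108642.40, rounded up to 2108643; 2,108,643 required, 2,108,689 in favor — approved.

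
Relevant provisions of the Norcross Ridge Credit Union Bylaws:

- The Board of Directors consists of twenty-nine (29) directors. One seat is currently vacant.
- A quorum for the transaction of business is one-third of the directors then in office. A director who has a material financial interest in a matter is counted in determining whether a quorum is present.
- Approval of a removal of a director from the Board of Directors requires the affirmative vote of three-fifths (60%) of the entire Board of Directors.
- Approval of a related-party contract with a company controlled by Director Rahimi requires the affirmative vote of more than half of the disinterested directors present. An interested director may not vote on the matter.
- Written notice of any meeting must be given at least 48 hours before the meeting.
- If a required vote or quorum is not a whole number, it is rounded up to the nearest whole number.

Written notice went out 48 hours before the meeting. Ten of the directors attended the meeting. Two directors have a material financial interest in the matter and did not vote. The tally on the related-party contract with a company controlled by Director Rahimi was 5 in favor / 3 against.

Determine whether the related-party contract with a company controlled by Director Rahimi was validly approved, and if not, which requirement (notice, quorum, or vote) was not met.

Notice: 48 hours given; 48 required (48 ≥ 48). Satisfied.
Quorum: 10 present (interested directors count toward quorum); quorum is 10. Satisfied.
Vote: the related-party contract with a company controlled by Director Rahimi requires a majority of the disinterested directors present (10 − 2 = 8). A majority of 8 is 5, so 5 affirmative votes are needed; 5 voted in favor. Satisfied.

Valid — all requirements satisfied.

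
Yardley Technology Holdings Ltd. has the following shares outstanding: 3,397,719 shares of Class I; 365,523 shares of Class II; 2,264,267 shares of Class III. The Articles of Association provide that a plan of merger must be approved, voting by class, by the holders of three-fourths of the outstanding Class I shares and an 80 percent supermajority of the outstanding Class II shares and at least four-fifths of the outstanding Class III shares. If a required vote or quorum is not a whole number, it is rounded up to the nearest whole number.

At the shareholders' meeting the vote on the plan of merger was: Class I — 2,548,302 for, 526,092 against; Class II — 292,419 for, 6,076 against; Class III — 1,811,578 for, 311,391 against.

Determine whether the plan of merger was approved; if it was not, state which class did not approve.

Approved — every class gave the required vote.

Class I: 3/4 of 3397719 = 2548289.25, rounded up to 2548290; 2,548,290 required, 2,548,302 in favor — approved.
Class II: 4/5 of 365523 = 292418.40, rounded up to 292419; 292,419 required, 292,419 in favor — approved.
Class III: 4/5 of 2264267 = 1811413.60, rounded up to 1811414; 1,811,414 required, 1,811,578 in favor — approved.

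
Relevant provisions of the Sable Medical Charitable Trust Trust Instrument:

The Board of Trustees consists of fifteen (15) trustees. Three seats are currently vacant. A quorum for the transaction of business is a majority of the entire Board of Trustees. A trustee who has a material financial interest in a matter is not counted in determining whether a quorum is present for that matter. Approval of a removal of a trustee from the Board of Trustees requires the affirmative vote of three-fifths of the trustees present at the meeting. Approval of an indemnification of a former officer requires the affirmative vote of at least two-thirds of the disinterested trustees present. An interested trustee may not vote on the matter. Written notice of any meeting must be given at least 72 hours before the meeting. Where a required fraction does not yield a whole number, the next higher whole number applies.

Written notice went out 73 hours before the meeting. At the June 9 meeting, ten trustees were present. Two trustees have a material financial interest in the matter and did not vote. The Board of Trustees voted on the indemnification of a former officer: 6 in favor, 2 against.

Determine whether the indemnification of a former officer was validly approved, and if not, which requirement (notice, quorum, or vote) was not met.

Valid — all requirements satisfied.

Notice: 73 hours given; 72 required (73 ≥ 72). Satisfied.
Quorum: 10 present, but the 2 interested trustees do not count, leaving 8. Quorum is 8. Satisfied.
Vote: the indemnification of a former officer requires two-thirds of the disinterested trustees present (10 − 2 = 8). 2/3 of 8 = 5.33, rounded up to 6, so 6 affirmative votes are needed; 6 voted in favor. Satisfied.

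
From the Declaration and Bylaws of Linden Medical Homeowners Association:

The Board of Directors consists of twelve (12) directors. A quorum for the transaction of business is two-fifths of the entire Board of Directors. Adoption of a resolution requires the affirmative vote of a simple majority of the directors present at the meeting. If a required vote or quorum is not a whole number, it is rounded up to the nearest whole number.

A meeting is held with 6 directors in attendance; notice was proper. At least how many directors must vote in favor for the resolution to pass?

The resolution requires a majority of the directors present (6).
A majority of 6 is 4.

4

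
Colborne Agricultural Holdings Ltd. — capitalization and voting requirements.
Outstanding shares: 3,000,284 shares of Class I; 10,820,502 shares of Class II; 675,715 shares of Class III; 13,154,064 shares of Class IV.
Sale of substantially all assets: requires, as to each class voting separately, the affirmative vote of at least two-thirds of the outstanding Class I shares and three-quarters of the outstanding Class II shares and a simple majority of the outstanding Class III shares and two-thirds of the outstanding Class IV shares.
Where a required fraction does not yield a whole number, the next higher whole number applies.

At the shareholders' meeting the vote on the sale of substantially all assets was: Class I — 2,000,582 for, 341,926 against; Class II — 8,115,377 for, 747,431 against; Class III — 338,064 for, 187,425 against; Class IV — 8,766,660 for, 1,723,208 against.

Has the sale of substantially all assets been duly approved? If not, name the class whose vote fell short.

Not approved — the Class IV shares did not give the required vote.

Class I: 2/3 of 3000284 = 2000189.33, rounded up to 2000190; 2,000,190 required, 2,000,582 in favor — approved.
Class II: 3/4 of 10820502 = 8115376.50, rounded up to 8115377; 8,115,377 required, 8,115,377 in favor — approved.
Class III: a majority of 675715 is 337858; 337,858 required, 338,064 in favor — approved.
Class IV: 2/3 of 13154064 = 8769376; 8,769,376 required, 8,766,660 in favor — not approved.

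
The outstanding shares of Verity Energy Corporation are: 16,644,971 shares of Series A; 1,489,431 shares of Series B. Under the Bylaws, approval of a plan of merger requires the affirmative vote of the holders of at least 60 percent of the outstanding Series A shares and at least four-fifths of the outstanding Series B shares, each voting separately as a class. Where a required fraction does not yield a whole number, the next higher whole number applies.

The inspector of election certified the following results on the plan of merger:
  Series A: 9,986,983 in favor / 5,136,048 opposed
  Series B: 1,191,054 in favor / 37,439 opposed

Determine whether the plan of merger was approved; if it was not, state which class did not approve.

Series A: 3/5 of 16644971 = 9986982.60, rounded up to 9986983; 9,986,983 required, 9,986,983 in favor — approved.
Series B: 4/5 of 1489431 = 1191544.80, rounded up to 1191545; 1,191,545 required, 1,191,054 in favor — not approved.

Not approved — the Series B shares did not give the required vote.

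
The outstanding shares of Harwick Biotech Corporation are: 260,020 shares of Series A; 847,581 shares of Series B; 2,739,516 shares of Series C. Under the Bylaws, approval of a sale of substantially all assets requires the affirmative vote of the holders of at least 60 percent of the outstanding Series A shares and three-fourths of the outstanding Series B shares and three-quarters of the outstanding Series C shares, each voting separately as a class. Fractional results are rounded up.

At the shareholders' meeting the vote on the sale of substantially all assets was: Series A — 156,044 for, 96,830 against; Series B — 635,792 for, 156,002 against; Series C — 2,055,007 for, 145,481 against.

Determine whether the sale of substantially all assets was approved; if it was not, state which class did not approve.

Approved — every class gave the required vote.

Series A: 3/5 of 260020 = 156012; 156,012 required, 156,044 in favor — approved.
Series B: 3/4 of 847581 = 635685.75, rounded up to 635686; 635,686 required, 635,792 in favor — approved.
Series C: 3/4 of 2739516 = 2054637; 2,054,637 required, 2,055,007 in favor — approved.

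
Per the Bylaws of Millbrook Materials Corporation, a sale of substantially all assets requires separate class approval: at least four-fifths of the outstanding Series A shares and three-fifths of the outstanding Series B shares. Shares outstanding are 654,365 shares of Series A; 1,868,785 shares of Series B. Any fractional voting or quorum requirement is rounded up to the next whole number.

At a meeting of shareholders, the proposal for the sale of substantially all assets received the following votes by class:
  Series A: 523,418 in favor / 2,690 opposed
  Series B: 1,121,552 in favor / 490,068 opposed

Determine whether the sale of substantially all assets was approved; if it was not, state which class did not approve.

Series A: 4/5 of 654365 = 523492; 523,492 required, 523,418 in favor — not approved.
Series B: 3/5 of 1868785 = 1121271; 1,121,271 required, 1,121,552 in favor — approved.

Not approved — the Series A shares did not give the required vote.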